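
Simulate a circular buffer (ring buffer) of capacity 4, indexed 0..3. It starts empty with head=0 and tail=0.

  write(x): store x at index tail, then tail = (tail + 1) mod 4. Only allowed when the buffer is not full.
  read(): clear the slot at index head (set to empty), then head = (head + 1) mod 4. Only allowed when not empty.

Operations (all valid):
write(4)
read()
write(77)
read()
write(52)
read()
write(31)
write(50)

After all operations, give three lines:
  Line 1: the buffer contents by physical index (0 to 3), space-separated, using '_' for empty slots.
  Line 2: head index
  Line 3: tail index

Answer: 50 _ _ 31
3
1

Derivation:
write(4): buf=[4 _ _ _], head=0, tail=1, size=1
read(): buf=[_ _ _ _], head=1, tail=1, size=0
write(77): buf=[_ 77 _ _], head=1, tail=2, size=1
read(): buf=[_ _ _ _], head=2, tail=2, size=0
write(52): buf=[_ _ 52 _], head=2, tail=3, size=1
read(): buf=[_ _ _ _], head=3, tail=3, size=0
write(31): buf=[_ _ _ 31], head=3, tail=0, size=1
write(50): buf=[50 _ _ 31], head=3, tail=1, size=2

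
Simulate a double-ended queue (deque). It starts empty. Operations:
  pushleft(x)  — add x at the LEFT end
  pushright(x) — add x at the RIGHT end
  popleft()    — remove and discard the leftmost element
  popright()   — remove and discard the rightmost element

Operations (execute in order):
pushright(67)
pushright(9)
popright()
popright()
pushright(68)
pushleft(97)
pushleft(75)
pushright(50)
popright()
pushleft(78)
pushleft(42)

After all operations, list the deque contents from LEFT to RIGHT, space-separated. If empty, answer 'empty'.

Answer: 42 78 75 97 68

Derivation:
pushright(67): [67]
pushright(9): [67, 9]
popright(): [67]
popright(): []
pushright(68): [68]
pushleft(97): [97, 68]
pushleft(75): [75, 97, 68]
pushright(50): [75, 97, 68, 50]
popright(): [75, 97, 68]
pushleft(78): [78, 75, 97, 68]
pushleft(42): [42, 78, 75, 97, 68]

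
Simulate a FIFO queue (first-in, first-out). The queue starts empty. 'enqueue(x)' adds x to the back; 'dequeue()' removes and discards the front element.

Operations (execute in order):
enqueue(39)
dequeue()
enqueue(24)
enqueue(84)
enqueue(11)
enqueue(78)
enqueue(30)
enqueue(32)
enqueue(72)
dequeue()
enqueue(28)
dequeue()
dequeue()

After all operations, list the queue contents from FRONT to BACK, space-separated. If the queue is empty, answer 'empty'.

Answer: 78 30 32 72 28

Derivation:
enqueue(39): [39]
dequeue(): []
enqueue(24): [24]
enqueue(84): [24, 84]
enqueue(11): [24, 84, 11]
enqueue(78): [24, 84, 11, 78]
enqueue(30): [24, 84, 11, 78, 30]
enqueue(32): [24, 84, 11, 78, 30, 32]
enqueue(72): [24, 84, 11, 78, 30, 32, 72]
dequeue(): [84, 11, 78, 30, 32, 72]
enqueue(28): [84, 11, 78, 30, 32, 72, 28]
dequeue(): [11, 78, 30, 32, 72, 28]
dequeue(): [78, 30, 32, 72, 28]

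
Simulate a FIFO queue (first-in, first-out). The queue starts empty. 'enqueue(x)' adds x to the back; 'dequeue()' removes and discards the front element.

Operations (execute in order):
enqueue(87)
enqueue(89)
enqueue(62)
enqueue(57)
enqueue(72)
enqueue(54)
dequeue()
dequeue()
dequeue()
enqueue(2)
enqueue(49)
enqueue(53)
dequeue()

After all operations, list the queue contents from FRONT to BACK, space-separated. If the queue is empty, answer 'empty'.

Answer: 72 54 2 49 53

Derivation:
enqueue(87): [87]
enqueue(89): [87, 89]
enqueue(62): [87, 89, 62]
enqueue(57): [87, 89, 62, 57]
enqueue(72): [87, 89, 62, 57, 72]
enqueue(54): [87, 89, 62, 57, 72, 54]
dequeue(): [89, 62, 57, 72, 54]
dequeue(): [62, 57, 72, 54]
dequeue(): [57, 72, 54]
enqueue(2): [57, 72, 54, 2]
enqueue(49): [57, 72, 54, 2, 49]
enqueue(53): [57, 72, 54, 2, 49, 53]
dequeue(): [72, 54, 2, 49, 53]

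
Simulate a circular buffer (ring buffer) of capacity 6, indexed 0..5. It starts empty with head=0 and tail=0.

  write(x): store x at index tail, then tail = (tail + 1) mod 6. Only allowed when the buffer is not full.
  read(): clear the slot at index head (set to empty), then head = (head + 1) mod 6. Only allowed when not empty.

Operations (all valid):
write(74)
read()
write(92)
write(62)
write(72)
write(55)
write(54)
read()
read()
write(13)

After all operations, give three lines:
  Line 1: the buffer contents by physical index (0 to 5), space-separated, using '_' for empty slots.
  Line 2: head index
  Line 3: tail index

write(74): buf=[74 _ _ _ _ _], head=0, tail=1, size=1
read(): buf=[_ _ _ _ _ _], head=1, tail=1, size=0
write(92): buf=[_ 92 _ _ _ _], head=1, tail=2, size=1
write(62): buf=[_ 92 62 _ _ _], head=1, tail=3, size=2
write(72): buf=[_ 92 62 72 _ _], head=1, tail=4, size=3
write(55): buf=[_ 92 62 72 55 _], head=1, tail=5, size=4
write(54): buf=[_ 92 62 72 55 54], head=1, tail=0, size=5
read(): buf=[_ _ 62 72 55 54], head=2, tail=0, size=4
read(): buf=[_ _ _ 72 55 54], head=3, tail=0, size=3
write(13): buf=[13 _ _ 72 55 54], head=3, tail=1, size=4

Answer: 13 _ _ 72 55 54
3
1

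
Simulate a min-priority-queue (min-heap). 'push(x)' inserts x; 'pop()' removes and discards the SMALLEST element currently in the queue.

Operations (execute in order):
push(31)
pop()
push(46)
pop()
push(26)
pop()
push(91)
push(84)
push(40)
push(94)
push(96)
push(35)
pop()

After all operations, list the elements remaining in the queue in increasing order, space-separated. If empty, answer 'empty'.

Answer: 40 84 91 94 96

Derivation:
push(31): heap contents = [31]
pop() → 31: heap contents = []
push(46): heap contents = [46]
pop() → 46: heap contents = []
push(26): heap contents = [26]
pop() → 26: heap contents = []
push(91): heap contents = [91]
push(84): heap contents = [84, 91]
push(40): heap contents = [40, 84, 91]
push(94): heap contents = [40, 84, 91, 94]
push(96): heap contents = [40, 84, 91, 94, 96]
push(35): heap contents = [35, 40, 84, 91, 94, 96]
pop() → 35: heap contents = [40, 84, 91, 94, 96]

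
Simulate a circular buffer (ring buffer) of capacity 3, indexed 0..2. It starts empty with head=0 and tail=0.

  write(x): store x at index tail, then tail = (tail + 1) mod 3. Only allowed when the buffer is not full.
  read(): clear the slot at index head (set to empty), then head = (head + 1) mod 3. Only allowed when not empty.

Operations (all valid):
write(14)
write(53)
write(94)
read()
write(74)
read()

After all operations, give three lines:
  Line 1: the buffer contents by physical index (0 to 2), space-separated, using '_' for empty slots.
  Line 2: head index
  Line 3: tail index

Answer: 74 _ 94
2
1

Derivation:
write(14): buf=[14 _ _], head=0, tail=1, size=1
write(53): buf=[14 53 _], head=0, tail=2, size=2
write(94): buf=[14 53 94], head=0, tail=0, size=3
read(): buf=[_ 53 94], head=1, tail=0, size=2
write(74): buf=[74 53 94], head=1, tail=1, size=3
read(): buf=[74 _ 94], head=2, tail=1, size=2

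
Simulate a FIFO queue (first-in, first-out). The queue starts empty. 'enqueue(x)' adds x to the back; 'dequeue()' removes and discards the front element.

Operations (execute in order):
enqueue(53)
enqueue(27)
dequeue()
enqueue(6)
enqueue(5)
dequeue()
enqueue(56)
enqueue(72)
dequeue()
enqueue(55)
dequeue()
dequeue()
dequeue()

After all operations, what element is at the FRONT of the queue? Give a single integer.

Answer: 55

Derivation:
enqueue(53): queue = [53]
enqueue(27): queue = [53, 27]
dequeue(): queue = [27]
enqueue(6): queue = [27, 6]
enqueue(5): queue = [27, 6, 5]
dequeue(): queue = [6, 5]
enqueue(56): queue = [6, 5, 56]
enqueue(72): queue = [6, 5, 56, 72]
dequeue(): queue = [5, 56, 72]
enqueue(55): queue = [5, 56, 72, 55]
dequeue(): queue = [56, 72, 55]
dequeue(): queue = [72, 55]
dequeue(): queue = [55]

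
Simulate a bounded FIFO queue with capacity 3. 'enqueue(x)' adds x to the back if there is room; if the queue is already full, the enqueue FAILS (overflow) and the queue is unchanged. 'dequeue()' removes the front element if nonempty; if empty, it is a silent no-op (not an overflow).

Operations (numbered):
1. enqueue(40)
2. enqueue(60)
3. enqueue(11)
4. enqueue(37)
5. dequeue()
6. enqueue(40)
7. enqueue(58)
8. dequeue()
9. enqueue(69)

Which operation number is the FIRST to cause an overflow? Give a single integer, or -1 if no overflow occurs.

Answer: 4

Derivation:
1. enqueue(40): size=1
2. enqueue(60): size=2
3. enqueue(11): size=3
4. enqueue(37): size=3=cap → OVERFLOW (fail)
5. dequeue(): size=2
6. enqueue(40): size=3
7. enqueue(58): size=3=cap → OVERFLOW (fail)
8. dequeue(): size=2
9. enqueue(69): size=3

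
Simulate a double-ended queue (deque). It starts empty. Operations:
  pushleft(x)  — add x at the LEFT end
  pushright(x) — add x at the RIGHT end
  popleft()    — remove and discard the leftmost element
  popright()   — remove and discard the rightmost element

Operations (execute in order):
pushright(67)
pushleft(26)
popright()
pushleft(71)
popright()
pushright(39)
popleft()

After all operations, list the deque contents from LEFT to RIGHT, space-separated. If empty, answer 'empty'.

Answer: 39

Derivation:
pushright(67): [67]
pushleft(26): [26, 67]
popright(): [26]
pushleft(71): [71, 26]
popright(): [71]
pushright(39): [71, 39]
popleft(): [39]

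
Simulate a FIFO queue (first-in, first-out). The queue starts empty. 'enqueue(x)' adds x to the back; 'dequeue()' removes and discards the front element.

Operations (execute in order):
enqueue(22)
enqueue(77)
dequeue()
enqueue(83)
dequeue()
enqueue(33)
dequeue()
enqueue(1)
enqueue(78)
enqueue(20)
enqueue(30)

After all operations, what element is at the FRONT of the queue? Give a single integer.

enqueue(22): queue = [22]
enqueue(77): queue = [22, 77]
dequeue(): queue = [77]
enqueue(83): queue = [77, 83]
dequeue(): queue = [83]
enqueue(33): queue = [83, 33]
dequeue(): queue = [33]
enqueue(1): queue = [33, 1]
enqueue(78): queue = [33, 1, 78]
enqueue(20): queue = [33, 1, 78, 20]
enqueue(30): queue = [33, 1, 78, 20, 30]

Answer: 33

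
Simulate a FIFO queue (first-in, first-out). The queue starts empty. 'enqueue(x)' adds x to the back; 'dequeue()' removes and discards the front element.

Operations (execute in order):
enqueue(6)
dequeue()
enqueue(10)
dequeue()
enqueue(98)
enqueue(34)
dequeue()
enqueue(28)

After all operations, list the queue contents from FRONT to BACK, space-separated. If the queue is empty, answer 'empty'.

Answer: 34 28

Derivation:
enqueue(6): [6]
dequeue(): []
enqueue(10): [10]
dequeue(): []
enqueue(98): [98]
enqueue(34): [98, 34]
dequeue(): [34]
enqueue(28): [34, 28]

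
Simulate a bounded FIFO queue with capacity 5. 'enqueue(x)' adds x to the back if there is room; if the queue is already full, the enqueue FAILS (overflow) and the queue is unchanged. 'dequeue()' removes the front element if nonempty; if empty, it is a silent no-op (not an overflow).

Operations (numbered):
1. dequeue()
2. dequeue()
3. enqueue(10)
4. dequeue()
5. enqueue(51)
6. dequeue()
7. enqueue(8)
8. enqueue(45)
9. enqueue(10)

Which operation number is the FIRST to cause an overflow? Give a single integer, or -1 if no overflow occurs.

Answer: -1

Derivation:
1. dequeue(): empty, no-op, size=0
2. dequeue(): empty, no-op, size=0
3. enqueue(10): size=1
4. dequeue(): size=0
5. enqueue(51): size=1
6. dequeue(): size=0
7. enqueue(8): size=1
8. enqueue(45): size=2
9. enqueue(10): size=3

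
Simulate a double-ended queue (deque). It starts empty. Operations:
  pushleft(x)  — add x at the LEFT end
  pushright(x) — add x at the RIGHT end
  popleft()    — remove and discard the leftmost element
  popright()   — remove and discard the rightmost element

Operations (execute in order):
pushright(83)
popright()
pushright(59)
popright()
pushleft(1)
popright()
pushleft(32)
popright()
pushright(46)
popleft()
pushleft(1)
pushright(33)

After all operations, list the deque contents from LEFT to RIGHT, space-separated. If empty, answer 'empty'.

pushright(83): [83]
popright(): []
pushright(59): [59]
popright(): []
pushleft(1): [1]
popright(): []
pushleft(32): [32]
popright(): []
pushright(46): [46]
popleft(): []
pushleft(1): [1]
pushright(33): [1, 33]

Answer: 1 33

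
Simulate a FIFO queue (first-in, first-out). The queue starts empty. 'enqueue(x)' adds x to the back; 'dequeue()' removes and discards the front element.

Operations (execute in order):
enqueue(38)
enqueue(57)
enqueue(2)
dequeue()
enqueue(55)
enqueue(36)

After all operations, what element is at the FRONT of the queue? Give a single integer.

enqueue(38): queue = [38]
enqueue(57): queue = [38, 57]
enqueue(2): queue = [38, 57, 2]
dequeue(): queue = [57, 2]
enqueue(55): queue = [57, 2, 55]
enqueue(36): queue = [57, 2, 55, 36]

Answer: 57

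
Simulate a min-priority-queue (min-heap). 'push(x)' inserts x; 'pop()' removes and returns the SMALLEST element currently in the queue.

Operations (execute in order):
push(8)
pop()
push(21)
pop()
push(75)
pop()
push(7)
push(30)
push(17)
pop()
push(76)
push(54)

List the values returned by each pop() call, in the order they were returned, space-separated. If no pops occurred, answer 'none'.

Answer: 8 21 75 7

Derivation:
push(8): heap contents = [8]
pop() → 8: heap contents = []
push(21): heap contents = [21]
pop() → 21: heap contents = []
push(75): heap contents = [75]
pop() → 75: heap contents = []
push(7): heap contents = [7]
push(30): heap contents = [7, 30]
push(17): heap contents = [7, 17, 30]
pop() → 7: heap contents = [17, 30]
push(76): heap contents = [17, 30, 76]
push(54): heap contents = [17, 30, 54, 76]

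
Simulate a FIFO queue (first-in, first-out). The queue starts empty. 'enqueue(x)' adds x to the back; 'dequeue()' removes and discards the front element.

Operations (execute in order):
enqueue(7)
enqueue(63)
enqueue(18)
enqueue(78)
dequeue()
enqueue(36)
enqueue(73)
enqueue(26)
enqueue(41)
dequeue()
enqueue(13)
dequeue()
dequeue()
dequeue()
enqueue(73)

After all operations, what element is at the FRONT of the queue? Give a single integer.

Answer: 73

Derivation:
enqueue(7): queue = [7]
enqueue(63): queue = [7, 63]
enqueue(18): queue = [7, 63, 18]
enqueue(78): queue = [7, 63, 18, 78]
dequeue(): queue = [63, 18, 78]
enqueue(36): queue = [63, 18, 78, 36]
enqueue(73): queue = [63, 18, 78, 36, 73]
enqueue(26): queue = [63, 18, 78, 36, 73, 26]
enqueue(41): queue = [63, 18, 78, 36, 73, 26, 41]
dequeue(): queue = [18, 78, 36, 73, 26, 41]
enqueue(13): queue = [18, 78, 36, 73, 26, 41, 13]
dequeue(): queue = [78, 36, 73, 26, 41, 13]
dequeue(): queue = [36, 73, 26, 41, 13]
dequeue(): queue = [73, 26, 41, 13]
enqueue(73): queue = [73, 26, 41, 13, 73]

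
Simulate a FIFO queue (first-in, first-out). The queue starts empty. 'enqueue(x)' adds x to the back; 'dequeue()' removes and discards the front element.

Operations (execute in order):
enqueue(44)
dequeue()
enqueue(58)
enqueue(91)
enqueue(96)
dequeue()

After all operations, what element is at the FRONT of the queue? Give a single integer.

enqueue(44): queue = [44]
dequeue(): queue = []
enqueue(58): queue = [58]
enqueue(91): queue = [58, 91]
enqueue(96): queue = [58, 91, 96]
dequeue(): queue = [91, 96]

Answer: 91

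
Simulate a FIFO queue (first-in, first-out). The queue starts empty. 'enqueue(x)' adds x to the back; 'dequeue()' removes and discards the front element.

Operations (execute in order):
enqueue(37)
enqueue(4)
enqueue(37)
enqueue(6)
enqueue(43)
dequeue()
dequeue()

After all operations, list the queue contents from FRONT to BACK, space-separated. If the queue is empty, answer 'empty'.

Answer: 37 6 43

Derivation:
enqueue(37): [37]
enqueue(4): [37, 4]
enqueue(37): [37, 4, 37]
enqueue(6): [37, 4, 37, 6]
enqueue(43): [37, 4, 37, 6, 43]
dequeue(): [4, 37, 6, 43]
dequeue(): [37, 6, 43]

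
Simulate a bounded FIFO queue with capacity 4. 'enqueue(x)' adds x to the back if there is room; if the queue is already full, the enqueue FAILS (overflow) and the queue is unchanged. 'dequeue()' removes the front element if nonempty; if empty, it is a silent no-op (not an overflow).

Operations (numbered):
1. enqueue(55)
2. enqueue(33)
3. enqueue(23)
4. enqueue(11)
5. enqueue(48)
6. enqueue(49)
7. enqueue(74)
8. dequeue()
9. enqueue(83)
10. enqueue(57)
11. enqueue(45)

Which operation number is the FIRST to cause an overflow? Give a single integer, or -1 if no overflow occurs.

1. enqueue(55): size=1
2. enqueue(33): size=2
3. enqueue(23): size=3
4. enqueue(11): size=4
5. enqueue(48): size=4=cap → OVERFLOW (fail)
6. enqueue(49): size=4=cap → OVERFLOW (fail)
7. enqueue(74): size=4=cap → OVERFLOW (fail)
8. dequeue(): size=3
9. enqueue(83): size=4
10. enqueue(57): size=4=cap → OVERFLOW (fail)
11. enqueue(45): size=4=cap → OVERFLOW (fail)

Answer: 5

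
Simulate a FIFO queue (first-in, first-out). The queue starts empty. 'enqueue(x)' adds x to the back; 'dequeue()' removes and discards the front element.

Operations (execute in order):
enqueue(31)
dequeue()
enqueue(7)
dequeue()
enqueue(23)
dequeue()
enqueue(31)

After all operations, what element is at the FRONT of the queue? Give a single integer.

enqueue(31): queue = [31]
dequeue(): queue = []
enqueue(7): queue = [7]
dequeue(): queue = []
enqueue(23): queue = [23]
dequeue(): queue = []
enqueue(31): queue = [31]

Answer: 31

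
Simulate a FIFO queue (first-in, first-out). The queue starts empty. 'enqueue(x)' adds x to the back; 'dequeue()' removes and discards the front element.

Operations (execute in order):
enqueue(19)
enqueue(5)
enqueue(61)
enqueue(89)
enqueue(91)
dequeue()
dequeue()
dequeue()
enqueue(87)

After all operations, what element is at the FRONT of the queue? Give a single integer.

Answer: 89

Derivation:
enqueue(19): queue = [19]
enqueue(5): queue = [19, 5]
enqueue(61): queue = [19, 5, 61]
enqueue(89): queue = [19, 5, 61, 89]
enqueue(91): queue = [19, 5, 61, 89, 91]
dequeue(): queue = [5, 61, 89, 91]
dequeue(): queue = [61, 89, 91]
dequeue(): queue = [89, 91]
enqueue(87): queue = [89, 91, 87]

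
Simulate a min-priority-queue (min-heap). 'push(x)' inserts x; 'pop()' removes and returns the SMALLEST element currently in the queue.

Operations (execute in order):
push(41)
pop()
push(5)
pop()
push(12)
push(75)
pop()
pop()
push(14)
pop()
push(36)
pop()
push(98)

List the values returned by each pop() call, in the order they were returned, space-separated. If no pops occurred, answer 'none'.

Answer: 41 5 12 75 14 36

Derivation:
push(41): heap contents = [41]
pop() → 41: heap contents = []
push(5): heap contents = [5]
pop() → 5: heap contents = []
push(12): heap contents = [12]
push(75): heap contents = [12, 75]
pop() → 12: heap contents = [75]
pop() → 75: heap contents = []
push(14): heap contents = [14]
pop() → 14: heap contents = []
push(36): heap contents = [36]
pop() → 36: heap contents = []
push(98): heap contents = [98]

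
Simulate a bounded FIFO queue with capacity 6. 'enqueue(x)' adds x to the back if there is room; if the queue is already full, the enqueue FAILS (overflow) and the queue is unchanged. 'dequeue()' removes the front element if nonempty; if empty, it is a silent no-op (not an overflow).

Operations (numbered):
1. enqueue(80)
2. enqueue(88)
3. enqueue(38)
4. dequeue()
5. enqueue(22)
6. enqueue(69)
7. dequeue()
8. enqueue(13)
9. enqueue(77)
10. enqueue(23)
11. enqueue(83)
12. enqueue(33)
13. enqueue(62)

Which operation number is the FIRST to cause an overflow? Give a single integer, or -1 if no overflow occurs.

Answer: 11

Derivation:
1. enqueue(80): size=1
2. enqueue(88): size=2
3. enqueue(38): size=3
4. dequeue(): size=2
5. enqueue(22): size=3
6. enqueue(69): size=4
7. dequeue(): size=3
8. enqueue(13): size=4
9. enqueue(77): size=5
10. enqueue(23): size=6
11. enqueue(83): size=6=cap → OVERFLOW (fail)
12. enqueue(33): size=6=cap → OVERFLOW (fail)
13. enqueue(62): size=6=cap → OVERFLOW (fail)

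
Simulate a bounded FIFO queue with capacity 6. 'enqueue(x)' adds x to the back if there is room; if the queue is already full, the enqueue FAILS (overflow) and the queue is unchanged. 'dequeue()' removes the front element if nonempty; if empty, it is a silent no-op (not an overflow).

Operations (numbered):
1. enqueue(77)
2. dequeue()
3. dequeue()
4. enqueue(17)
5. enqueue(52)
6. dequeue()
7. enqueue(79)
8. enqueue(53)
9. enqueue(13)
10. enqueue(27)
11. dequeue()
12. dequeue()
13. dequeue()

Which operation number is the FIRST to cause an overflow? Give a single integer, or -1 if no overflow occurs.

1. enqueue(77): size=1
2. dequeue(): size=0
3. dequeue(): empty, no-op, size=0
4. enqueue(17): size=1
5. enqueue(52): size=2
6. dequeue(): size=1
7. enqueue(79): size=2
8. enqueue(53): size=3
9. enqueue(13): size=4
10. enqueue(27): size=5
11. dequeue(): size=4
12. dequeue(): size=3
13. dequeue(): size=2

Answer: -1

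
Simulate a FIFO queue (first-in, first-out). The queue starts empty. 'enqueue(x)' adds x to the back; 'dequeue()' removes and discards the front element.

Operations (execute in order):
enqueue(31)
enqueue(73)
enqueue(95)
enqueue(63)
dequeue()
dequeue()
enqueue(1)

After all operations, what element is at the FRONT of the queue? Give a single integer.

Answer: 95

Derivation:
enqueue(31): queue = [31]
enqueue(73): queue = [31, 73]
enqueue(95): queue = [31, 73, 95]
enqueue(63): queue = [31, 73, 95, 63]
dequeue(): queue = [73, 95, 63]
dequeue(): queue = [95, 63]
enqueue(1): queue = [95, 63, 1]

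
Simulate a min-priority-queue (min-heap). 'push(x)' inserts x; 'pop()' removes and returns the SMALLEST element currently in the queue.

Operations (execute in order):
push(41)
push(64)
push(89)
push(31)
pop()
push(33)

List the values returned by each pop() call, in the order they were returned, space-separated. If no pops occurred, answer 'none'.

push(41): heap contents = [41]
push(64): heap contents = [41, 64]
push(89): heap contents = [41, 64, 89]
push(31): heap contents = [31, 41, 64, 89]
pop() → 31: heap contents = [41, 64, 89]
push(33): heap contents = [33, 41, 64, 89]

Answer: 31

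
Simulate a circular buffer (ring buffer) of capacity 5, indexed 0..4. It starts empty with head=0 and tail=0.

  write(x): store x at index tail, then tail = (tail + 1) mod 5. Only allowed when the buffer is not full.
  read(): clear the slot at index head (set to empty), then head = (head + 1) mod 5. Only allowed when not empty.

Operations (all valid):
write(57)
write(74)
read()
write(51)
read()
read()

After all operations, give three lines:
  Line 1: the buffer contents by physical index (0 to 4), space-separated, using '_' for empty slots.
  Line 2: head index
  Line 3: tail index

Answer: _ _ _ _ _
3
3

Derivation:
write(57): buf=[57 _ _ _ _], head=0, tail=1, size=1
write(74): buf=[57 74 _ _ _], head=0, tail=2, size=2
read(): buf=[_ 74 _ _ _], head=1, tail=2, size=1
write(51): buf=[_ 74 51 _ _], head=1, tail=3, size=2
read(): buf=[_ _ 51 _ _], head=2, tail=3, size=1
read(): buf=[_ _ _ _ _], head=3, tail=3, size=0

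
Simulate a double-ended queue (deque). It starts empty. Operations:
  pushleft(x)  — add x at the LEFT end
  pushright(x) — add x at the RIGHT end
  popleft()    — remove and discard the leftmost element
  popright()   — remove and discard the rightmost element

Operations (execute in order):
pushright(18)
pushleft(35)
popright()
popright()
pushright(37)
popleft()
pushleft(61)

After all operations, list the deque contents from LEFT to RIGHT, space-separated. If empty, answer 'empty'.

Answer: 61

Derivation:
pushright(18): [18]
pushleft(35): [35, 18]
popright(): [35]
popright(): []
pushright(37): [37]
popleft(): []
pushleft(61): [61]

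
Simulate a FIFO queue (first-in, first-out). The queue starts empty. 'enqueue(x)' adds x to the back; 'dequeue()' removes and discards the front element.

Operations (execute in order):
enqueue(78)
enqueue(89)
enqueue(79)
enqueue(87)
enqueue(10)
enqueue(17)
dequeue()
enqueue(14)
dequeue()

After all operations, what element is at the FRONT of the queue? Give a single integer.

Answer: 79

Derivation:
enqueue(78): queue = [78]
enqueue(89): queue = [78, 89]
enqueue(79): queue = [78, 89, 79]
enqueue(87): queue = [78, 89, 79, 87]
enqueue(10): queue = [78, 89, 79, 87, 10]
enqueue(17): queue = [78, 89, 79, 87, 10, 17]
dequeue(): queue = [89, 79, 87, 10, 17]
enqueue(14): queue = [89, 79, 87, 10, 17, 14]
dequeue(): queue = [79, 87, 10, 17, 14]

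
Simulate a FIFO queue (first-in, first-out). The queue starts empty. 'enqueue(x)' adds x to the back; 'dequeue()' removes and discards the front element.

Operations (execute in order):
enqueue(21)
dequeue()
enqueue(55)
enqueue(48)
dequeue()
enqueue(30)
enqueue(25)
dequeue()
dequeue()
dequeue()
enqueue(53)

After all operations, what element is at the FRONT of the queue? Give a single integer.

Answer: 53

Derivation:
enqueue(21): queue = [21]
dequeue(): queue = []
enqueue(55): queue = [55]
enqueue(48): queue = [55, 48]
dequeue(): queue = [48]
enqueue(30): queue = [48, 30]
enqueue(25): queue = [48, 30, 25]
dequeue(): queue = [30, 25]
dequeue(): queue = [25]
dequeue(): queue = []
enqueue(53): queue = [53]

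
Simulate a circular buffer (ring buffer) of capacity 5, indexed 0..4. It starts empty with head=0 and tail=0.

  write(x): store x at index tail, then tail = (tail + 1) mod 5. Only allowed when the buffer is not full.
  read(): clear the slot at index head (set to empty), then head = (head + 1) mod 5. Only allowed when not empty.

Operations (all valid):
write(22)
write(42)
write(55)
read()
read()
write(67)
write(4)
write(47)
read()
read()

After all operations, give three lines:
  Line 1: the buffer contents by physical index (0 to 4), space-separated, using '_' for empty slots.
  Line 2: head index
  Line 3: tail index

write(22): buf=[22 _ _ _ _], head=0, tail=1, size=1
write(42): buf=[22 42 _ _ _], head=0, tail=2, size=2
write(55): buf=[22 42 55 _ _], head=0, tail=3, size=3
read(): buf=[_ 42 55 _ _], head=1, tail=3, size=2
read(): buf=[_ _ 55 _ _], head=2, tail=3, size=1
write(67): buf=[_ _ 55 67 _], head=2, tail=4, size=2
write(4): buf=[_ _ 55 67 4], head=2, tail=0, size=3
write(47): buf=[47 _ 55 67 4], head=2, tail=1, size=4
read(): buf=[47 _ _ 67 4], head=3, tail=1, size=3
read(): buf=[47 _ _ _ 4], head=4, tail=1, size=2

Answer: 47 _ _ _ 4
4
1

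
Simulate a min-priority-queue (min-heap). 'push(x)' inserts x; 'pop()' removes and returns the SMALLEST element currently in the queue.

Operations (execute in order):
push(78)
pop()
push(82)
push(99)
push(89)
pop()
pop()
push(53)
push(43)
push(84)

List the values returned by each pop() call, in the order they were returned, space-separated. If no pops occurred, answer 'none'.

Answer: 78 82 89

Derivation:
push(78): heap contents = [78]
pop() → 78: heap contents = []
push(82): heap contents = [82]
push(99): heap contents = [82, 99]
push(89): heap contents = [82, 89, 99]
pop() → 82: heap contents = [89, 99]
pop() → 89: heap contents = [99]
push(53): heap contents = [53, 99]
push(43): heap contents = [43, 53, 99]
push(84): heap contents = [43, 53, 84, 99]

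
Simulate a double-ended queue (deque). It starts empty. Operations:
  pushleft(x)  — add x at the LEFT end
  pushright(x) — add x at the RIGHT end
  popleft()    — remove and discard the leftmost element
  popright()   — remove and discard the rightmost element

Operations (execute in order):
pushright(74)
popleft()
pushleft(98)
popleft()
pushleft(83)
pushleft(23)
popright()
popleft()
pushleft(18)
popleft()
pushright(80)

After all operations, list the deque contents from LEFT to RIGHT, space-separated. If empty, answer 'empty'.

Answer: 80

Derivation:
pushright(74): [74]
popleft(): []
pushleft(98): [98]
popleft(): []
pushleft(83): [83]
pushleft(23): [23, 83]
popright(): [23]
popleft(): []
pushleft(18): [18]
popleft(): []
pushright(80): [80]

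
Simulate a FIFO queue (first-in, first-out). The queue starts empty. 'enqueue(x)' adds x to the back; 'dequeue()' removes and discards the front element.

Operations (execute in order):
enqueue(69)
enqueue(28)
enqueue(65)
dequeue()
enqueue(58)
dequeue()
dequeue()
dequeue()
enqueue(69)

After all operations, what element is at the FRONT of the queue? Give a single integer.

Answer: 69

Derivation:
enqueue(69): queue = [69]
enqueue(28): queue = [69, 28]
enqueue(65): queue = [69, 28, 65]
dequeue(): queue = [28, 65]
enqueue(58): queue = [28, 65, 58]
dequeue(): queue = [65, 58]
dequeue(): queue = [58]
dequeue(): queue = []
enqueue(69): queue = [69]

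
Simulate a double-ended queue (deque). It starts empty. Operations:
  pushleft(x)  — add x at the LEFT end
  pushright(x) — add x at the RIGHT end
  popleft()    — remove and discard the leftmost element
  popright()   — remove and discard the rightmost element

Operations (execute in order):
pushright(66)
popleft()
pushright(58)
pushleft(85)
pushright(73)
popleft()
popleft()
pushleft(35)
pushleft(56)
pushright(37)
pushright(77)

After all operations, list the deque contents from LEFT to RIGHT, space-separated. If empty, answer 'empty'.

pushright(66): [66]
popleft(): []
pushright(58): [58]
pushleft(85): [85, 58]
pushright(73): [85, 58, 73]
popleft(): [58, 73]
popleft(): [73]
pushleft(35): [35, 73]
pushleft(56): [56, 35, 73]
pushright(37): [56, 35, 73, 37]
pushright(77): [56, 35, 73, 37, 77]

Answer: 56 35 73 37 77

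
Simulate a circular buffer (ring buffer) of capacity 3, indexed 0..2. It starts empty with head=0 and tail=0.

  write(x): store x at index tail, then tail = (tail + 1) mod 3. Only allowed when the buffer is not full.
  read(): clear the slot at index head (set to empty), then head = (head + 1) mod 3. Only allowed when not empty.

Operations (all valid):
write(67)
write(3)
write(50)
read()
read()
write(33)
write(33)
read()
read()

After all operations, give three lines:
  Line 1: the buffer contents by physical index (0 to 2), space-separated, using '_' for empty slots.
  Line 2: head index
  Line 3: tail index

write(67): buf=[67 _ _], head=0, tail=1, size=1
write(3): buf=[67 3 _], head=0, tail=2, size=2
write(50): buf=[67 3 50], head=0, tail=0, size=3
read(): buf=[_ 3 50], head=1, tail=0, size=2
read(): buf=[_ _ 50], head=2, tail=0, size=1
write(33): buf=[33 _ 50], head=2, tail=1, size=2
write(33): buf=[33 33 50], head=2, tail=2, size=3
read(): buf=[33 33 _], head=0, tail=2, size=2
read(): buf=[_ 33 _], head=1, tail=2, size=1

Answer: _ 33 _
1
2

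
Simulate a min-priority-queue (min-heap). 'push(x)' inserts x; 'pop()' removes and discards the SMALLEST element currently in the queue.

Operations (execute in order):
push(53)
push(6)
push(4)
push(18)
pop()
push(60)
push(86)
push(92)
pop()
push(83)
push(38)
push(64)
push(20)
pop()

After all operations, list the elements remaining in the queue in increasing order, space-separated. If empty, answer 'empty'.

push(53): heap contents = [53]
push(6): heap contents = [6, 53]
push(4): heap contents = [4, 6, 53]
push(18): heap contents = [4, 6, 18, 53]
pop() → 4: heap contents = [6, 18, 53]
push(60): heap contents = [6, 18, 53, 60]
push(86): heap contents = [6, 18, 53, 60, 86]
push(92): heap contents = [6, 18, 53, 60, 86, 92]
pop() → 6: heap contents = [18, 53, 60, 86, 92]
push(83): heap contents = [18, 53, 60, 83, 86, 92]
push(38): heap contents = [18, 38, 53, 60, 83, 86, 92]
push(64): heap contents = [18, 38, 53, 60, 64, 83, 86, 92]
push(20): heap contents = [18, 20, 38, 53, 60, 64, 83, 86, 92]
pop() → 18: heap contents = [20, 38, 53, 60, 64, 83, 86, 92]

Answer: 20 38 53 60 64 83 86 92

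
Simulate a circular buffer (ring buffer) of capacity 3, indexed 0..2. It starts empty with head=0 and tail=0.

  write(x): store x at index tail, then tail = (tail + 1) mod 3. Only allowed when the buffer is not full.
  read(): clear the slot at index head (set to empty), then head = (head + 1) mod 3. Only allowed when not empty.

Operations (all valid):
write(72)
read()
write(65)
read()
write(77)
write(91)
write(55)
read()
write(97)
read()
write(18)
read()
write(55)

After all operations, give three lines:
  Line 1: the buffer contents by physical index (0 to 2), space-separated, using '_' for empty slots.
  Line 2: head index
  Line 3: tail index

write(72): buf=[72 _ _], head=0, tail=1, size=1
read(): buf=[_ _ _], head=1, tail=1, size=0
write(65): buf=[_ 65 _], head=1, tail=2, size=1
read(): buf=[_ _ _], head=2, tail=2, size=0
write(77): buf=[_ _ 77], head=2, tail=0, size=1
write(91): buf=[91 _ 77], head=2, tail=1, size=2
write(55): buf=[91 55 77], head=2, tail=2, size=3
read(): buf=[91 55 _], head=0, tail=2, size=2
write(97): buf=[91 55 97], head=0, tail=0, size=3
read(): buf=[_ 55 97], head=1, tail=0, size=2
write(18): buf=[18 55 97], head=1, tail=1, size=3
read(): buf=[18 _ 97], head=2, tail=1, size=2
write(55): buf=[18 55 97], head=2, tail=2, size=3

Answer: 18 55 97
2
2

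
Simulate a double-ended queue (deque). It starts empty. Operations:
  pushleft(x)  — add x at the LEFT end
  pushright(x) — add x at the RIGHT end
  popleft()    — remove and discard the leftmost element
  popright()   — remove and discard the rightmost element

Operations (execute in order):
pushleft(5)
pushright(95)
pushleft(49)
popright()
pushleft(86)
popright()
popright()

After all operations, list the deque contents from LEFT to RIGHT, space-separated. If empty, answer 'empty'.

pushleft(5): [5]
pushright(95): [5, 95]
pushleft(49): [49, 5, 95]
popright(): [49, 5]
pushleft(86): [86, 49, 5]
popright(): [86, 49]
popright(): [86]

Answer: 86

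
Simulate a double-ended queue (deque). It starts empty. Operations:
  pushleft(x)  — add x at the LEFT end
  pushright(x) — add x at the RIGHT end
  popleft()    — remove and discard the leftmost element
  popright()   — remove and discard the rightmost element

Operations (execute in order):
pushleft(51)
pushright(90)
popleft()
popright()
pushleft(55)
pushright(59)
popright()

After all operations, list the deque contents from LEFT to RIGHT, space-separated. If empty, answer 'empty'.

pushleft(51): [51]
pushright(90): [51, 90]
popleft(): [90]
popright(): []
pushleft(55): [55]
pushright(59): [55, 59]
popright(): [55]

Answer: 55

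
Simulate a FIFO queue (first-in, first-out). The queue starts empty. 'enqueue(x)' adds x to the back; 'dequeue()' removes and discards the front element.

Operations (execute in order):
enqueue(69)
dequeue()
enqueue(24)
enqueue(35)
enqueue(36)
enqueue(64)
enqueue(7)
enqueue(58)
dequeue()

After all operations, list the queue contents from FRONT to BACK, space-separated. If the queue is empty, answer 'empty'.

Answer: 35 36 64 7 58

Derivation:
enqueue(69): [69]
dequeue(): []
enqueue(24): [24]
enqueue(35): [24, 35]
enqueue(36): [24, 35, 36]
enqueue(64): [24, 35, 36, 64]
enqueue(7): [24, 35, 36, 64, 7]
enqueue(58): [24, 35, 36, 64, 7, 58]
dequeue(): [35, 36, 64, 7, 58]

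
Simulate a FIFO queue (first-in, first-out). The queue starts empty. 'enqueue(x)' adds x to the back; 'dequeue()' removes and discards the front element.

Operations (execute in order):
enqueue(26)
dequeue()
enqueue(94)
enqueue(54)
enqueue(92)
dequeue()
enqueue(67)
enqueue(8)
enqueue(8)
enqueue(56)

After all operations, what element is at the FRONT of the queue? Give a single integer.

Answer: 54

Derivation:
enqueue(26): queue = [26]
dequeue(): queue = []
enqueue(94): queue = [94]
enqueue(54): queue = [94, 54]
enqueue(92): queue = [94, 54, 92]
dequeue(): queue = [54, 92]
enqueue(67): queue = [54, 92, 67]
enqueue(8): queue = [54, 92, 67, 8]
enqueue(8): queue = [54, 92, 67, 8, 8]
enqueue(56): queue = [54, 92, 67, 8, 8, 56]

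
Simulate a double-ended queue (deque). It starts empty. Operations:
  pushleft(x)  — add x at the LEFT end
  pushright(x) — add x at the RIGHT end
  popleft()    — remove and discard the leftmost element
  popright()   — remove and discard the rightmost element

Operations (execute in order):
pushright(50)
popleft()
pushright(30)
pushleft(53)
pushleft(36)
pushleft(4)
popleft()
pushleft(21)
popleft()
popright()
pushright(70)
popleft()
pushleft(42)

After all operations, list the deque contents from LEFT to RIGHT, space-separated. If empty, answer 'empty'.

pushright(50): [50]
popleft(): []
pushright(30): [30]
pushleft(53): [53, 30]
pushleft(36): [36, 53, 30]
pushleft(4): [4, 36, 53, 30]
popleft(): [36, 53, 30]
pushleft(21): [21, 36, 53, 30]
popleft(): [36, 53, 30]
popright(): [36, 53]
pushright(70): [36, 53, 70]
popleft(): [53, 70]
pushleft(42): [42, 53, 70]

Answer: 42 53 70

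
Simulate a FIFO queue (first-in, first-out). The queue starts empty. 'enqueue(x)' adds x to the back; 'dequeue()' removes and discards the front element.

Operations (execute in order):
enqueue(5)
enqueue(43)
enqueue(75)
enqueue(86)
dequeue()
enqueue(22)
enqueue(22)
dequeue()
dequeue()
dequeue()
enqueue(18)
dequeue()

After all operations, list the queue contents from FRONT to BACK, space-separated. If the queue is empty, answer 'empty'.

enqueue(5): [5]
enqueue(43): [5, 43]
enqueue(75): [5, 43, 75]
enqueue(86): [5, 43, 75, 86]
dequeue(): [43, 75, 86]
enqueue(22): [43, 75, 86, 22]
enqueue(22): [43, 75, 86, 22, 22]
dequeue(): [75, 86, 22, 22]
dequeue(): [86, 22, 22]
dequeue(): [22, 22]
enqueue(18): [22, 22, 18]
dequeue(): [22, 18]

Answer: 22 18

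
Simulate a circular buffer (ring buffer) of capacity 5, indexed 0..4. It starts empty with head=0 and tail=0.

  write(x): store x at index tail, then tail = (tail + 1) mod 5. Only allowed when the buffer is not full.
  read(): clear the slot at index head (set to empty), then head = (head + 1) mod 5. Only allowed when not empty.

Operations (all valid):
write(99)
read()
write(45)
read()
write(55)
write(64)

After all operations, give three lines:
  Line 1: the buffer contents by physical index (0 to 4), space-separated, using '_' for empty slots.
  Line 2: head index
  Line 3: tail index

Answer: _ _ 55 64 _
2
4

Derivation:
write(99): buf=[99 _ _ _ _], head=0, tail=1, size=1
read(): buf=[_ _ _ _ _], head=1, tail=1, size=0
write(45): buf=[_ 45 _ _ _], head=1, tail=2, size=1
read(): buf=[_ _ _ _ _], head=2, tail=2, size=0
write(55): buf=[_ _ 55 _ _], head=2, tail=3, size=1
write(64): buf=[_ _ 55 64 _], head=2, tail=4, size=2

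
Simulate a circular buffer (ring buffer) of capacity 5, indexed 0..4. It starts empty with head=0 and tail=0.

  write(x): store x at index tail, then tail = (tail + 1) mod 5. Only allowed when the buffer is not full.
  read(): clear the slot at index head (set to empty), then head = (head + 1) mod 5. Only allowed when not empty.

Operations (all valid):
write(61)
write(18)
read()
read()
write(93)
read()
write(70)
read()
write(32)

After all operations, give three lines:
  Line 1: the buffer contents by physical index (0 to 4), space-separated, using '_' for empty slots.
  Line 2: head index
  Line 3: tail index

Answer: _ _ _ _ 32
4
0

Derivation:
write(61): buf=[61 _ _ _ _], head=0, tail=1, size=1
write(18): buf=[61 18 _ _ _], head=0, tail=2, size=2
read(): buf=[_ 18 _ _ _], head=1, tail=2, size=1
read(): buf=[_ _ _ _ _], head=2, tail=2, size=0
write(93): buf=[_ _ 93 _ _], head=2, tail=3, size=1
read(): buf=[_ _ _ _ _], head=3, tail=3, size=0
write(70): buf=[_ _ _ 70 _], head=3, tail=4, size=1
read(): buf=[_ _ _ _ _], head=4, tail=4, size=0
write(32): buf=[_ _ _ _ 32], head=4, tail=0, size=1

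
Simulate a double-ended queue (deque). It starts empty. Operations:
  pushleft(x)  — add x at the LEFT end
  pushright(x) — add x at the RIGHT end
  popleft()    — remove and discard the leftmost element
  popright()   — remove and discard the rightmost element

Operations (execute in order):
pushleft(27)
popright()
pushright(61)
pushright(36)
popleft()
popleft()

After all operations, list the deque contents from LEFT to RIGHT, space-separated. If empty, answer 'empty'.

Answer: empty

Derivation:
pushleft(27): [27]
popright(): []
pushright(61): [61]
pushright(36): [61, 36]
popleft(): [36]
popleft(): []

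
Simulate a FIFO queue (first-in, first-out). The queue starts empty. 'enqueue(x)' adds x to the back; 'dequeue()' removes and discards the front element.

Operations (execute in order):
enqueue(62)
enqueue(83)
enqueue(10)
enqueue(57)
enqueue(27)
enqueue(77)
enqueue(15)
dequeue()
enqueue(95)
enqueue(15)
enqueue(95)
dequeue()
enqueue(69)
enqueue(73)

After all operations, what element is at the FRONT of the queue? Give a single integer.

enqueue(62): queue = [62]
enqueue(83): queue = [62, 83]
enqueue(10): queue = [62, 83, 10]
enqueue(57): queue = [62, 83, 10, 57]
enqueue(27): queue = [62, 83, 10, 57, 27]
enqueue(77): queue = [62, 83, 10, 57, 27, 77]
enqueue(15): queue = [62, 83, 10, 57, 27, 77, 15]
dequeue(): queue = [83, 10, 57, 27, 77, 15]
enqueue(95): queue = [83, 10, 57, 27, 77, 15, 95]
enqueue(15): queue = [83, 10, 57, 27, 77, 15, 95, 15]
enqueue(95): queue = [83, 10, 57, 27, 77, 15, 95, 15, 95]
dequeue(): queue = [10, 57, 27, 77, 15, 95, 15, 95]
enqueue(69): queue = [10, 57, 27, 77, 15, 95, 15, 95, 69]
enqueue(73): queue = [10, 57, 27, 77, 15, 95, 15, 95, 69, 73]

Answer: 10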